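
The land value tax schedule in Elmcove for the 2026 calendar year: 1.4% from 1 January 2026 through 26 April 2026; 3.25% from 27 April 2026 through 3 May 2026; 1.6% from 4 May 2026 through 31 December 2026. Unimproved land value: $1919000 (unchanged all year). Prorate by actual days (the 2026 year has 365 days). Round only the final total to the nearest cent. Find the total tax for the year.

$30091.50

1 January – 26 April 2026: 116 days at 1.4% → $1919000 × 1.4% × 116/365 = $8538.2356
27 April – 3 May 2026: 7 days at 3.25% → $1919000 × 3.25% × 7/365 = $1196.0890
4 May – 31 December 2026: 242 days at 1.6% → $1919000 × 1.6% × 242/365 = $20357.1726
Total = $30091.4973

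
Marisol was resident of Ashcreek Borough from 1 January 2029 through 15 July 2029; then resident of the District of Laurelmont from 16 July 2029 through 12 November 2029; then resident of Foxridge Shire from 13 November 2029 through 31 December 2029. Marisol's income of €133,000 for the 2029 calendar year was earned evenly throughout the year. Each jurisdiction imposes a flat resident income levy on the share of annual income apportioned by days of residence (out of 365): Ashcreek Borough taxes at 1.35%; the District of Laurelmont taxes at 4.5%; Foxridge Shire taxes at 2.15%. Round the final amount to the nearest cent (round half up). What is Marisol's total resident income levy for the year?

Ashcreek Borough, 1 January – 15 July 2029: 196 days → €133,000 × 1.35% × 196/365 = €964.1589
The District of Laurelmont, 16 July – 12 November 2029: 120 days → €133,000 × 4.5% × 120/365 = €1,967.6712
Foxridge Shire, 13 November – 31 December 2029: 49 days → €133,000 × 2.15% × 49/365 = €383.8781
Total = €3,315.7082

€3,315.71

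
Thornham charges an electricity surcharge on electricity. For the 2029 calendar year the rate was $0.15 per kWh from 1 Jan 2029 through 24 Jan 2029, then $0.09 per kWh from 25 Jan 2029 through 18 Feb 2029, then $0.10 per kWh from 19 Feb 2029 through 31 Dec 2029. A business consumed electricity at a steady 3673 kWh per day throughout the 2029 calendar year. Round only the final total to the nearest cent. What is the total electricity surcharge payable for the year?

1 Jan – 24 Jan 2029: 24 days × 3673 kWh/day = 88,152 kWh at $0.15/kWh → $13,222.80
25 Jan – 18 Feb 2029: 25 days × 3673 kWh/day = 91,825 kWh at $0.09/kWh → $8,264.25
19 Feb – 31 Dec 2029: 316 days × 3673 kWh/day = 1,160,668 kWh at $0.10/kWh → $116,066.80

$137,553.85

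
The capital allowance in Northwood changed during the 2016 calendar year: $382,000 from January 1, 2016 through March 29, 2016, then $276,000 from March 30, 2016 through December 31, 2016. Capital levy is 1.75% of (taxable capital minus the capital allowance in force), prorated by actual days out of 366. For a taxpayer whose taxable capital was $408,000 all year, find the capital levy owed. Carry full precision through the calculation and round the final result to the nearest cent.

January 1 – March 29, 2016: 89 days, exemption $382,000 → ($408,000 − $382,000) × 1.75% × 89/366 = $110.6421
March 30 – December 31, 2016: 277 days, exemption $276,000 → ($408,000 − $276,000) × 1.75% × 277/366 = $1,748.2787
Total = $1,858.9208

$1,858.92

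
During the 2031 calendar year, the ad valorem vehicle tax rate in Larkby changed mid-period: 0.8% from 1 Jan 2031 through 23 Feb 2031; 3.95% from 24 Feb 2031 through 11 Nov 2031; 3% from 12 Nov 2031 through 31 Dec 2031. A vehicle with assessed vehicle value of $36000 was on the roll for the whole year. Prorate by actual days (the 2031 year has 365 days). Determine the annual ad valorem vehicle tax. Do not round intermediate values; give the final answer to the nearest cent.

$1207.38

1 Jan – 23 Feb 2031: 54 days at 0.8% → $36000 × 0.8% × 54/365 = $42.6082
24 Feb – 11 Nov 2031: 261 days at 3.95% → $36000 × 3.95% × 261/365 = $1016.8274
12 Nov – 31 Dec 2031: 50 days at 3% → $36000 × 3% × 50/365 = $147.9452
Total = $1207.3808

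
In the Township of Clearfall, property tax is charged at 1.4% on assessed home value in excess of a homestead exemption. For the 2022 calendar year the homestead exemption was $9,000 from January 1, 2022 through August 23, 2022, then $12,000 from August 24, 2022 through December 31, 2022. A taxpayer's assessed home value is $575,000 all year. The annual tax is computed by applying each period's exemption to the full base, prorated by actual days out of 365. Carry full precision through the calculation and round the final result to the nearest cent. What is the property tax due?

January 1 – August 23, 2022: 235 days, exemption $9,000 → ($575,000 − $9,000) × 1.4% × 235/365 = $5,101.7534
August 24 – December 31, 2022: 130 days, exemption $12,000 → ($575,000 − $12,000) × 1.4% × 130/365 = $2,807.2877
Total = $7,909.0411

$7,909.04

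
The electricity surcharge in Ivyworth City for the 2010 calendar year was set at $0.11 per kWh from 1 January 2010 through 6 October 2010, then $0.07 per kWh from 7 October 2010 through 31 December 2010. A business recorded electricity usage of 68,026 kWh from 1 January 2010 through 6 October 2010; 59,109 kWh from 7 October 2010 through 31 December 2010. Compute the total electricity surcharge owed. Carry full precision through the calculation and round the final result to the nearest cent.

1 January – 6 October 2010: 68,026 kWh at $0.11/kWh → $7,482.86
7 October – 31 December 2010: 59,109 kWh at $0.07/kWh → $4,137.63

$11,620.49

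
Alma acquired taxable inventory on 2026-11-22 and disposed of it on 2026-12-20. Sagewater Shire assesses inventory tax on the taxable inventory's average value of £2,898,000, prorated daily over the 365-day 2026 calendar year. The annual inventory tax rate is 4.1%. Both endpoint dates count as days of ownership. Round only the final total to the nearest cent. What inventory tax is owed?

Days held (2026-11-22 to 2026-12-20): 29 out of 365
Tax = £2,898,000 × 4.1% × 29/365 = £9,440.3342

£9,440.33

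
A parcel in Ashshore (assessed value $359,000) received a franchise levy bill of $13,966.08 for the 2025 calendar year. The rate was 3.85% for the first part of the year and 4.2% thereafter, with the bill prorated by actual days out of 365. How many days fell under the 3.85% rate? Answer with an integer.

Let d = days at the first rate; then 365 − d days at the second rate.
$359,000 × [3.85%·d + 4.2%·(365−d)] / 365 = $13,966.08
Solving gives d = 323, so the new rate took effect on 20 November 2025.

323 days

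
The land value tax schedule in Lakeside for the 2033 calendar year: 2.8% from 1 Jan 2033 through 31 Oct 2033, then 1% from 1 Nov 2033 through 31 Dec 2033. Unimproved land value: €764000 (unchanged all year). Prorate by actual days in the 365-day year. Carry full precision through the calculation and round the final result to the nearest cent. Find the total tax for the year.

€19093.72

1 Jan – 31 Oct 2033: 304 days at 2.8% → €764000 × 2.8% × 304/365 = €17816.8986
1 Nov – 31 Dec 2033: 61 days at 1% → €764000 × 1% × 61/365 = €1276.8219
Total = €19093.7205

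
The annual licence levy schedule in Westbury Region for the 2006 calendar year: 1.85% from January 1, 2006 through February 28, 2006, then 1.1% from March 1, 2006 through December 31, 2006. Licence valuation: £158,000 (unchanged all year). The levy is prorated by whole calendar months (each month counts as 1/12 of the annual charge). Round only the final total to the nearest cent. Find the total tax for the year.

£1,935.50

January 1 – February 28, 2006: 2 months at 1.85% → £158,000 × 1.85% × 2/12 = £487.1667
March 1 – December 31, 2006: 10 months at 1.1% → £158,000 × 1.1% × 10/12 = £1,448.3333
Total = £1,935.5000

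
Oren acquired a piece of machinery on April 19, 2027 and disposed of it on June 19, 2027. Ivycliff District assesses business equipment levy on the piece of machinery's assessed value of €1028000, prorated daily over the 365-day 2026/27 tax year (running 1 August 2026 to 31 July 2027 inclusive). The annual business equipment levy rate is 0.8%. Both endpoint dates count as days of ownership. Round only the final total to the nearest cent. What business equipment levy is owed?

€1396.95

Days held (April 19 – June 19, 2027): 62 out of 365
Tax = €1028000 × 0.8% × 62/365 = €1396.9534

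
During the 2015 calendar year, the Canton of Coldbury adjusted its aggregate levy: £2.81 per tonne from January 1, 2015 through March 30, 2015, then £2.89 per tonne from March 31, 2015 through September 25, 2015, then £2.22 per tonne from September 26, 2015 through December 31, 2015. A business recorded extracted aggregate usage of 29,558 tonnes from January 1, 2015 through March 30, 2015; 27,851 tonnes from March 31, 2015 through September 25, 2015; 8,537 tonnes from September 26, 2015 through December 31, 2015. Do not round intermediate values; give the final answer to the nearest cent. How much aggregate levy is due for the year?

January 1 – March 30, 2015: 29,558 tonnes at £2.81/tonne → £83,057.98
March 31 – September 25, 2015: 27,851 tonnes at £2.89/tonne → £80,489.39
September 26 – December 31, 2015: 8,537 tonnes at £2.22/tonne → £18,952.14

£182,499.51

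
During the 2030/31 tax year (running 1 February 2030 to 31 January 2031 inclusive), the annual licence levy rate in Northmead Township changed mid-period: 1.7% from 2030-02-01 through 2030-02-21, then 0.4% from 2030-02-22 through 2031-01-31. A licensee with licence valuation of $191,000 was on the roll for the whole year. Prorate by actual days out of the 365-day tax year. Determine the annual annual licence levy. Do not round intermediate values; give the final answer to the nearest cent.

2030-02-01 to 2030-02-21: 21 days at 1.7% → $191,000 × 1.7% × 21/365 = $186.8137
2030-02-22 to 2031-01-31: 344 days at 0.4% → $191,000 × 0.4% × 344/365 = $720.0438
Total = $906.8575

$906.86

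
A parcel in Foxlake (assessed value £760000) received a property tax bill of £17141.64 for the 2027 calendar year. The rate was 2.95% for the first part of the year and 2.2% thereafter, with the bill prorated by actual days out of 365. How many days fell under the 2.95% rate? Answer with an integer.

27 days

Let d = days at the first rate; then 365 − d days at the second rate.
£760000 × [2.95%·d + 2.2%·(365−d)] / 365 = £17141.64
Solving gives d = 27, so the new rate took effect on 28 Jan 2027.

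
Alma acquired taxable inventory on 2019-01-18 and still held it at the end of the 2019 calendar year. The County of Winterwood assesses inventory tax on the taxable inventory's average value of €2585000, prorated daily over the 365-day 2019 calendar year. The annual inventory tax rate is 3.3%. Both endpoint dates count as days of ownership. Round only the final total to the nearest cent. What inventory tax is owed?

€81331.89

Days held (2019-01-18 to 2019-12-31): 348 out of 365
Tax = €2585000 × 3.3% × 348/365 = €81331.8904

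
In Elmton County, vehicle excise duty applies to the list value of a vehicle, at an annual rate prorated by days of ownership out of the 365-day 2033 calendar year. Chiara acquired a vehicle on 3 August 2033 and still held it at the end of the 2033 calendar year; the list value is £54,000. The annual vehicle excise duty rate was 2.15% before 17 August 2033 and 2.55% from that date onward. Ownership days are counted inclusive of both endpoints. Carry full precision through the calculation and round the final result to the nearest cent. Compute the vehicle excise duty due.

£561.38

3 August – 16 August 2033: 14 days at 2.15% → £54,000 × 2.15% × 14/365 = £44.5315
17 August – 31 December 2033: 137 days at 2.55% → £54,000 × 2.55% × 137/365 = £516.8466
Total = £561.3781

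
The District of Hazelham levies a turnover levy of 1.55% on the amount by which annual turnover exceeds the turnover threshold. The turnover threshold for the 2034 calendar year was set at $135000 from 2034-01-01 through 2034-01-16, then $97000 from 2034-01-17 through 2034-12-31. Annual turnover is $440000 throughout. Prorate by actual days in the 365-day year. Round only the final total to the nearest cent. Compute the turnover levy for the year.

$5290.68

2034-01-01 to 2034-01-16: 16 days, exemption $135000 → ($440000 − $135000) × 1.55% × 16/365 = $207.2329
2034-01-17 to 2034-12-31: 349 days, exemption $97000 → ($440000 − $97000) × 1.55% × 349/365 = $5083.4479
Total = $5290.6808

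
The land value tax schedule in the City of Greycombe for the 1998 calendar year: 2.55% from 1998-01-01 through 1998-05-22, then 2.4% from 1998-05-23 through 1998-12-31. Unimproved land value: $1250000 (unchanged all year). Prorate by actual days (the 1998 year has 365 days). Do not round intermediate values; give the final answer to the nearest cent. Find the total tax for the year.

$30729.45

1998-01-01 to 1998-05-22: 142 days at 2.55% → $1250000 × 2.55% × 142/365 = $12400.6849
1998-05-23 to 1998-12-31: 223 days at 2.4% → $1250000 × 2.4% × 223/365 = $18328.7671
Total = $30729.4521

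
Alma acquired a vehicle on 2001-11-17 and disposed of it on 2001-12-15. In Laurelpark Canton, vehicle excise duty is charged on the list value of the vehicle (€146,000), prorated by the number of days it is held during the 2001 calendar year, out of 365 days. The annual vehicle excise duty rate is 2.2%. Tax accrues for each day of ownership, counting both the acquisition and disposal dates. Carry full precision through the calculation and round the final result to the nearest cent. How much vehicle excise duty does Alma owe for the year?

€255.20

Days held (2001-11-17 to 2001-12-15): 29 out of 365
Tax = €146,000 × 2.2% × 29/365 = €255.2000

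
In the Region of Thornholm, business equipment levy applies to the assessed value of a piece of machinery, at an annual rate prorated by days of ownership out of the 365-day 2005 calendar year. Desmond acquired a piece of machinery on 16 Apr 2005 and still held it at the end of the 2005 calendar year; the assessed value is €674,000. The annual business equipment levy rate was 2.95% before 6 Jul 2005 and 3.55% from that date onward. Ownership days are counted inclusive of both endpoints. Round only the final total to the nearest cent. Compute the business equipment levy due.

€16,146.45

16 Apr – 5 Jul 2005: 81 days at 2.95% → €674,000 × 2.95% × 81/365 = €4,412.3918
6 Jul – 31 Dec 2005: 179 days at 3.55% → €674,000 × 3.55% × 179/365 = €11,734.0630
Total = €16,146.4548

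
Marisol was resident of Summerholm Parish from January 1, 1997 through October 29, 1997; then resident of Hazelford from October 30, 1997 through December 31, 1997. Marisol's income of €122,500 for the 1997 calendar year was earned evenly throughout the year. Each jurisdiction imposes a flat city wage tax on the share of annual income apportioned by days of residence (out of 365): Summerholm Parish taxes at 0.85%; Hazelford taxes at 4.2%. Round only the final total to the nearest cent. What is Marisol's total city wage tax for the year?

€1,749.57

Summerholm Parish, January 1 – October 29, 1997: 302 days → €122,500 × 0.85% × 302/365 = €861.5274
Hazelford, October 30 – December 31, 1997: 63 days → €122,500 × 4.2% × 63/365 = €888.0411
Total = €1,749.5685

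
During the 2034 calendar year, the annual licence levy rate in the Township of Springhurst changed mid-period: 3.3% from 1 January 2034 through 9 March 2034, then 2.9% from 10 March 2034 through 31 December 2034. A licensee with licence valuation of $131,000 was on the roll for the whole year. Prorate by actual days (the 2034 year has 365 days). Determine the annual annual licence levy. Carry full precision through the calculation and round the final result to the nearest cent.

$3,896.62

1 January – 9 March 2034: 68 days at 3.3% → $131,000 × 3.3% × 68/365 = $805.3808
10 March – 31 December 2034: 297 days at 2.9% → $131,000 × 2.9% × 297/365 = $3,091.2411
Total = $3,896.6219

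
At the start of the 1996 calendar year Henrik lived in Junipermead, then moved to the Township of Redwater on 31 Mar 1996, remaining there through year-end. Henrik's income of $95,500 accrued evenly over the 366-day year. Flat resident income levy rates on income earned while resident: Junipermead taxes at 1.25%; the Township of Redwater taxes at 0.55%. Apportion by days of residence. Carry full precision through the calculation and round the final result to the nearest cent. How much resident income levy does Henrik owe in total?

Junipermead, 1 Jan – 30 Mar 1996: 90 days → $95,500 × 1.25% × 90/366 = $293.5451
The Township of Redwater, 31 Mar – 31 Dec 1996: 276 days → $95,500 × 0.55% × 276/366 = $396.0902
Total = $689.6352

$689.64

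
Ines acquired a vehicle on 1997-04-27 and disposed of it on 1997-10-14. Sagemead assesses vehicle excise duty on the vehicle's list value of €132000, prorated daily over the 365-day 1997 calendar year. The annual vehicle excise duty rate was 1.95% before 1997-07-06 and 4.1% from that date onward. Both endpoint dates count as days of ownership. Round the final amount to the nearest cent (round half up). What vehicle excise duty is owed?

€1991.21

1997-04-27 to 1997-07-05: 70 days at 1.95% → €132000 × 1.95% × 70/365 = €493.6438
1997-07-06 to 1997-10-14: 101 days at 4.1% → €132000 × 4.1% × 101/365 = €1497.5671
Total = €1991.2110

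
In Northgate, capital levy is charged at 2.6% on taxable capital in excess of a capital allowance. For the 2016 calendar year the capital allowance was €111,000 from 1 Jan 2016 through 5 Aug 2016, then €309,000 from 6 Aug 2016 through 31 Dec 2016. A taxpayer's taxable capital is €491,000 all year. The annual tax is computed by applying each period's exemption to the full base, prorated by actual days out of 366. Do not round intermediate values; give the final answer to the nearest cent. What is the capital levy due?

1 Jan – 5 Aug 2016: 218 days, exemption €111,000 → (€491,000 − €111,000) × 2.6% × 218/366 = €5,884.8087
6 Aug – 31 Dec 2016: 148 days, exemption €309,000 → (€491,000 − €309,000) × 2.6% × 148/366 = €1,913.4863
Total = €7,798.2951

€7,798.30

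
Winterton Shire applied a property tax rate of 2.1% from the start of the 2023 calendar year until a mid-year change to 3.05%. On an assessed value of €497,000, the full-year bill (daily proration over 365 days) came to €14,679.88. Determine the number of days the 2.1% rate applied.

Let d = days at the first rate; then 365 − d days at the second rate.
€497,000 × [2.1%·d + 3.05%·(365−d)] / 365 = €14,679.88
Solving gives d = 37, so the new rate took effect on February 7, 2023.

37 days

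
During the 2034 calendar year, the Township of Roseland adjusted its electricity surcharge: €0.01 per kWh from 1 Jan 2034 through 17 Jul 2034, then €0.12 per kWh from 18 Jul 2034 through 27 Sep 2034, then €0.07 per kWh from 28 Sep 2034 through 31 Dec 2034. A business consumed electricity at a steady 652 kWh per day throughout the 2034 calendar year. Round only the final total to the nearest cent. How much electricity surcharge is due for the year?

€11,260.04

1 Jan – 17 Jul 2034: 198 days × 652 kWh/day = 129,096 kWh at €0.01/kWh → €1,290.96
18 Jul – 27 Sep 2034: 72 days × 652 kWh/day = 46,944 kWh at €0.12/kWh → €5,633.28
28 Sep – 31 Dec 2034: 95 days × 652 kWh/day = 61,940 kWh at €0.07/kWh → €4,335.80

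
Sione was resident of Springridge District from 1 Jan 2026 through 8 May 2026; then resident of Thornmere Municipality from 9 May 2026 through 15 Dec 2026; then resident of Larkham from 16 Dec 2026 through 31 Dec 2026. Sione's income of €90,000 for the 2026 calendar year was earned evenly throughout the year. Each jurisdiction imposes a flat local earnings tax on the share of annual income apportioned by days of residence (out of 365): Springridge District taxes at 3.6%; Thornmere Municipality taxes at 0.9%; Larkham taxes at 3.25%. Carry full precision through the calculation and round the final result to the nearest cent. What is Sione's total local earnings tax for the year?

€1,754.88

Springridge District, 1 Jan – 8 May 2026: 128 days → €90,000 × 3.6% × 128/365 = €1,136.2192
Thornmere Municipality, 9 May – 15 Dec 2026: 221 days → €90,000 × 0.9% × 221/365 = €490.4384
Larkham, 16 Dec – 31 Dec 2026: 16 days → €90,000 × 3.25% × 16/365 = €128.2192
Total = €1,754.8767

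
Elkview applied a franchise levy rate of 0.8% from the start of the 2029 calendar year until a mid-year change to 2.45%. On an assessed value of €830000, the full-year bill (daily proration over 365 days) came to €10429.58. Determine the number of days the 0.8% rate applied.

264 days

Let d = days at the first rate; then 365 − d days at the second rate.
€830000 × [0.8%·d + 2.45%·(365−d)] / 365 = €10429.58
Solving gives d = 264, so the new rate took effect on 22 Sep 2029.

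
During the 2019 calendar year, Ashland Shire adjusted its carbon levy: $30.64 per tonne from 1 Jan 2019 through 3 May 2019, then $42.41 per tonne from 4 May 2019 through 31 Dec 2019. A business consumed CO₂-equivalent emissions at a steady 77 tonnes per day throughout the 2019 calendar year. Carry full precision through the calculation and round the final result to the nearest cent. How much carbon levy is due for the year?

$1,080,459.38

1 Jan – 3 May 2019: 123 days × 77 tonnes/day = 9,471 tonnes at $30.64/tonne → $290,191.44
4 May – 31 Dec 2019: 242 days × 77 tonnes/day = 18,634 tonnes at $42.41/tonne → $790,267.94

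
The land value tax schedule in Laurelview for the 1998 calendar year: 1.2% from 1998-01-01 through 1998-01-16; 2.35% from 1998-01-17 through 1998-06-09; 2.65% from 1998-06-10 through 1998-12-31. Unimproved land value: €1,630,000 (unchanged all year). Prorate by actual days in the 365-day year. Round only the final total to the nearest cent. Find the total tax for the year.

€40,229.74

1998-01-01 to 1998-01-16: 16 days at 1.2% → €1,630,000 × 1.2% × 16/365 = €857.4247
1998-01-17 to 1998-06-09: 144 days at 2.35% → €1,630,000 × 2.35% × 144/365 = €15,112.1096
1998-06-10 to 1998-12-31: 205 days at 2.65% → €1,630,000 × 2.65% × 205/365 = €24,260.2055
Total = €40,229.7397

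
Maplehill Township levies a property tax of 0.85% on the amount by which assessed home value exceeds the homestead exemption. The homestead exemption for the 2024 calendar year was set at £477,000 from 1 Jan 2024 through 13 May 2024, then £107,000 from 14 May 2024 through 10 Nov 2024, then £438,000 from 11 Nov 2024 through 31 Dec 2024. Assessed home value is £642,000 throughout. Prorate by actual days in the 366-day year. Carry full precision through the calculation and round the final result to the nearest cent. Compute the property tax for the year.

£3,004.01

1 Jan – 13 May 2024: 134 days, exemption £477,000 → (£642,000 − £477,000) × 0.85% × 134/366 = £513.4836
14 May – 10 Nov 2024: 181 days, exemption £107,000 → (£642,000 − £107,000) × 0.85% × 181/366 = £2,248.9003
11 Nov – 31 Dec 2024: 51 days, exemption £438,000 → (£642,000 − £438,000) × 0.85% × 51/366 = £241.6230
Total = £3,004.0068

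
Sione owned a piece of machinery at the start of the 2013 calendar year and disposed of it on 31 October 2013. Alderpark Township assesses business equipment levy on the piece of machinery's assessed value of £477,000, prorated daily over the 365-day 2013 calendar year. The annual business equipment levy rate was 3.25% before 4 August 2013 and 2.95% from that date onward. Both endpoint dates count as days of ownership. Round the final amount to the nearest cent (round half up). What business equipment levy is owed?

£12,562.74

1 January – 3 August 2013: 215 days at 3.25% → £477,000 × 3.25% × 215/365 = £9,131.6096
4 August – 31 October 2013: 89 days at 2.95% → £477,000 × 2.95% × 89/365 = £3,431.1329
Total = £12,562.7425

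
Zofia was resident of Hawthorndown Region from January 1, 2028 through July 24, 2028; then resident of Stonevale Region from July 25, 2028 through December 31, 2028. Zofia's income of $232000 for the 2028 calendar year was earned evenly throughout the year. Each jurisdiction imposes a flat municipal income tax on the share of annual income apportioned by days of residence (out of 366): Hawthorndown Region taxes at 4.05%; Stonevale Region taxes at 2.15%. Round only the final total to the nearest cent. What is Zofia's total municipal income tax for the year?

$7469.01

Hawthorndown Region, January 1 – July 24, 2028: 206 days → $232000 × 4.05% × 206/366 = $5288.4590
Stonevale Region, July 25 – December 31, 2028: 160 days → $232000 × 2.15% × 160/366 = $2180.5464
Total = $7469.0055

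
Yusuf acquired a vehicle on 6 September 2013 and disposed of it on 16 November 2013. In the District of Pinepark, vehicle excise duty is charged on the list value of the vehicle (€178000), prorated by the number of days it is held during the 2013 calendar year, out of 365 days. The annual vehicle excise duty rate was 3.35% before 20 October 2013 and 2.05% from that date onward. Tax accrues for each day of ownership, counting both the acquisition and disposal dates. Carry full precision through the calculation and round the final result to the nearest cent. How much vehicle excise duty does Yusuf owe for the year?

6 September – 19 October 2013: 44 days at 3.35% → €178000 × 3.35% × 44/365 = €718.8274
20 October – 16 November 2013: 28 days at 2.05% → €178000 × 2.05% × 28/365 = €279.9233
Total = €998.7507

€998.75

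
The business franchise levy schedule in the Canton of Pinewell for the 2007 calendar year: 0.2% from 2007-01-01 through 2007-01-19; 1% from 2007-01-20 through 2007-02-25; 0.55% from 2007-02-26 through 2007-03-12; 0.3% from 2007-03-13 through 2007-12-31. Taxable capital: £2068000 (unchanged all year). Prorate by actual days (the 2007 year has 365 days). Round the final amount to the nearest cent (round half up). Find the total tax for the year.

2007-01-01 to 2007-01-19: 19 days at 0.2% → £2068000 × 0.2% × 19/365 = £215.2986
2007-01-20 to 2007-02-25: 37 days at 1% → £2068000 × 1% × 37/365 = £2096.3288
2007-02-26 to 2007-03-12: 15 days at 0.55% → £2068000 × 0.55% × 15/365 = £467.4247
2007-03-13 to 2007-12-31: 294 days at 0.3% → £2068000 × 0.3% × 294/365 = £4997.1945
Total = £7776.2466

£7776.25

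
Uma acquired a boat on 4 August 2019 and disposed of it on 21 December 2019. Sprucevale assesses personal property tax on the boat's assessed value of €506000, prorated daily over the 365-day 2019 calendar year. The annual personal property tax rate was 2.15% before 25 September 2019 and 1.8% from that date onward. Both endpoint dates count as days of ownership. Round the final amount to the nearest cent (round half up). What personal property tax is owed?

€3745.79

4 August – 24 September 2019: 52 days at 2.15% → €506000 × 2.15% × 52/365 = €1549.8849
25 September – 21 December 2019: 88 days at 1.8% → €506000 × 1.8% × 88/365 = €2195.9014
Total = €3745.7863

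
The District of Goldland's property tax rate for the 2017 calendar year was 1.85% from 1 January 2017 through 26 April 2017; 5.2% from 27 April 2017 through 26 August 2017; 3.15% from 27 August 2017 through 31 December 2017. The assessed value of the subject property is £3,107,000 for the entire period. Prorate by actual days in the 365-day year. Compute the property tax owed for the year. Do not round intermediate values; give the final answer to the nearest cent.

1 January – 26 April 2017: 116 days at 1.85% → £3,107,000 × 1.85% × 116/365 = £18,267.4575
27 April – 26 August 2017: 122 days at 5.2% → £3,107,000 × 5.2% × 122/365 = £54,002.2137
27 August – 31 December 2017: 127 days at 3.15% → £3,107,000 × 3.15% × 127/365 = £34,053.5712
Total = £106,323.2425

£106,323.24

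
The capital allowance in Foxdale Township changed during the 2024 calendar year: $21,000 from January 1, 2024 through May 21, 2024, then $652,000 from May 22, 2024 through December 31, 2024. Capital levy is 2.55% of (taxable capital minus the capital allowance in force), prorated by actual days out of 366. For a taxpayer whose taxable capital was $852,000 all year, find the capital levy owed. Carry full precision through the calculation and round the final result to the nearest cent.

$11,342.76

January 1 – May 21, 2024: 142 days, exemption $21,000 → ($852,000 − $21,000) × 2.55% × 142/366 = $8,221.4508
May 22 – December 31, 2024: 224 days, exemption $652,000 → ($852,000 − $652,000) × 2.55% × 224/366 = $3,121.3115
Total = $11,342.7623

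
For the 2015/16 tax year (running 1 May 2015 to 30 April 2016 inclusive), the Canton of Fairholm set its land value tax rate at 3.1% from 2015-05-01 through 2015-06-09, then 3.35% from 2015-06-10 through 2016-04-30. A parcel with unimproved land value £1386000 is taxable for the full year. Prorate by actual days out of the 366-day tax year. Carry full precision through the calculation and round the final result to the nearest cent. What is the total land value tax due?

£46052.31

2015-05-01 to 2015-06-09: 40 days at 3.1% → £1386000 × 3.1% × 40/366 = £4695.7377
2015-06-10 to 2016-04-30: 326 days at 3.35% → £1386000 × 3.35% × 326/366 = £41356.5738
Total = £46052.3115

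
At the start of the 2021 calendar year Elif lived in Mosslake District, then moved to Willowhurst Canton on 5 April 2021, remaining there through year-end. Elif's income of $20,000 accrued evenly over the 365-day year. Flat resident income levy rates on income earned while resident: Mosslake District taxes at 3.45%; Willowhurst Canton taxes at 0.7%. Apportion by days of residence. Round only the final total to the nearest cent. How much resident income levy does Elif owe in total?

$281.64

Mosslake District, 1 January – 4 April 2021: 94 days → $20,000 × 3.45% × 94/365 = $177.6986
Willowhurst Canton, 5 April – 31 December 2021: 271 days → $20,000 × 0.7% × 271/365 = $103.9452
Total = $281.6438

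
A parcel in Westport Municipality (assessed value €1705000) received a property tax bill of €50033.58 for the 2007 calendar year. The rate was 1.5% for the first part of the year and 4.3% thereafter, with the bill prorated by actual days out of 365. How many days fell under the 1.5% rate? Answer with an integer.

178 days

Let d = days at the first rate; then 365 − d days at the second rate.
€1705000 × [1.5%·d + 4.3%·(365−d)] / 365 = €50033.58
Solving gives d = 178, so the new rate took effect on 28 June 2007.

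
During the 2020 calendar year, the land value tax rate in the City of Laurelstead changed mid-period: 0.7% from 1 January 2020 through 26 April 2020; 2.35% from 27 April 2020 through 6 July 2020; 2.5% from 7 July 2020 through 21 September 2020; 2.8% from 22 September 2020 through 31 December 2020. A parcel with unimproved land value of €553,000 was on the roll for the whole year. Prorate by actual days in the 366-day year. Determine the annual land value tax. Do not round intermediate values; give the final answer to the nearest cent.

€10,939.88

1 January – 26 April 2020: 117 days at 0.7% → €553,000 × 0.7% × 117/366 = €1,237.4508
27 April – 6 July 2020: 71 days at 2.35% → €553,000 × 2.35% × 71/366 = €2,520.9850
7 July – 21 September 2020: 77 days at 2.5% → €553,000 × 2.5% × 77/366 = €2,908.5383
22 September – 31 December 2020: 101 days at 2.8% → €553,000 × 2.8% × 101/366 = €4,272.9071
Total = €10,939.8811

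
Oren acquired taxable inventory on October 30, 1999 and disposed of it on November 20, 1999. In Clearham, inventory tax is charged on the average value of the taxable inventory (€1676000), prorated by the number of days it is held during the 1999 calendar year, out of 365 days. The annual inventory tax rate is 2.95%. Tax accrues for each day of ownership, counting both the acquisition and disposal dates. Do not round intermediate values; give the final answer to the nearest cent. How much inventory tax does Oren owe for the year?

Days held (October 30 – November 20, 1999): 22 out of 365
Tax = €1676000 × 2.95% × 22/365 = €2980.0658

€2980.07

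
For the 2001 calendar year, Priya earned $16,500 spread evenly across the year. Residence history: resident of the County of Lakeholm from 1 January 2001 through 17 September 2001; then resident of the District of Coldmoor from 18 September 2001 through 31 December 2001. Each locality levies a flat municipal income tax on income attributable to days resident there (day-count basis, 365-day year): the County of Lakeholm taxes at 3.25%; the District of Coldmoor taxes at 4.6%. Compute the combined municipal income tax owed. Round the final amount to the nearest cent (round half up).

$600.33

The County of Lakeholm, 1 January – 17 September 2001: 260 days → $16,500 × 3.25% × 260/365 = $381.9863
The District of Coldmoor, 18 September – 31 December 2001: 105 days → $16,500 × 4.6% × 105/365 = $218.3425
Total = $600.3288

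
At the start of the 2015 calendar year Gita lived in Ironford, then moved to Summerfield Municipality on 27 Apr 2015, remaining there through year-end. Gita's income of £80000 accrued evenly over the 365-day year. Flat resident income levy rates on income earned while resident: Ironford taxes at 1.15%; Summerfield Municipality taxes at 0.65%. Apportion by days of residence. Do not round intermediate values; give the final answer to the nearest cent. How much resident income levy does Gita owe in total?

Ironford, 1 Jan – 26 Apr 2015: 116 days → £80000 × 1.15% × 116/365 = £292.3836
Summerfield Municipality, 27 Apr – 31 Dec 2015: 249 days → £80000 × 0.65% × 249/365 = £354.7397
Total = £647.1233

£647.12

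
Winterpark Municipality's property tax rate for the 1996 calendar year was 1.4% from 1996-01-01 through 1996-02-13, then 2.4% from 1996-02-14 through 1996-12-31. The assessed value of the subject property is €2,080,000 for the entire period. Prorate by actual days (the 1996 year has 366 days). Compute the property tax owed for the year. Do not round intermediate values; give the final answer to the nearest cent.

€47,419.45

1996-01-01 to 1996-02-13: 44 days at 1.4% → €2,080,000 × 1.4% × 44/366 = €3,500.7650
1996-02-14 to 1996-12-31: 322 days at 2.4% → €2,080,000 × 2.4% × 322/366 = €43,918.6885
Total = €47,419.4536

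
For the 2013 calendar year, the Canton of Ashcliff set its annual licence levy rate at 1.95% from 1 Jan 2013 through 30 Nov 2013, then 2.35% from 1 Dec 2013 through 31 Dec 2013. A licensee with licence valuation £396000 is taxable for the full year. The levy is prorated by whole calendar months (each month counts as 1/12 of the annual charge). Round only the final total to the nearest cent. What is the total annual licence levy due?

1 Jan – 30 Nov 2013: 11 months at 1.95% → £396000 × 1.95% × 11/12 = £7078.5000
1 Dec – 31 Dec 2013: 1 month at 2.35% → £396000 × 2.35% × 1/12 = £775.5000
Total = £7854.0000

£7854.00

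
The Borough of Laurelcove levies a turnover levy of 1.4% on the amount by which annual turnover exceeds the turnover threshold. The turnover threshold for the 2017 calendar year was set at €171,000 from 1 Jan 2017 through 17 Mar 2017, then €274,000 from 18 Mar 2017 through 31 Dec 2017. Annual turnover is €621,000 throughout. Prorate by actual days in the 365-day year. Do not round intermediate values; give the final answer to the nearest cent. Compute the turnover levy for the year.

€5,158.25

1 Jan – 17 Mar 2017: 76 days, exemption €171,000 → (€621,000 − €171,000) × 1.4% × 76/365 = €1,311.7808
18 Mar – 31 Dec 2017: 289 days, exemption €274,000 → (€621,000 − €274,000) × 1.4% × 289/365 = €3,846.4712
Total = €5,158.2521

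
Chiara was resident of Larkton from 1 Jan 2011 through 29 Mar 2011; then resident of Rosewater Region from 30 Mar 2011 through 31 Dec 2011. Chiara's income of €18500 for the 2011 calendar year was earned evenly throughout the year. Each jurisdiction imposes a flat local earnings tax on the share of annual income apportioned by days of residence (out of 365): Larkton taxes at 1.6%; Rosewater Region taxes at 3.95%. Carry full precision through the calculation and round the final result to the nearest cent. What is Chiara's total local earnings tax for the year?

€625.93

Larkton, 1 Jan – 29 Mar 2011: 88 days → €18500 × 1.6% × 88/365 = €71.3644
Rosewater Region, 30 Mar – 31 Dec 2011: 277 days → €18500 × 3.95% × 277/365 = €554.5692
Total = €625.9336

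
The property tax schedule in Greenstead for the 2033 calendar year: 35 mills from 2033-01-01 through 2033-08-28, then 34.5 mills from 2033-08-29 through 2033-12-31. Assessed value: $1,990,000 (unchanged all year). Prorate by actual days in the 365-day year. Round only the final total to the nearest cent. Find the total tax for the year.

$69,309.25

2033-01-01 to 2033-08-28: 240 days at 35 mills → $1,990,000 × 3.5% × 240/365 = $45,797.2603
2033-08-29 to 2033-12-31: 125 days at 34.5 mills → $1,990,000 × 3.45% × 125/365 = $23,511.9863
Total = $69,309.2466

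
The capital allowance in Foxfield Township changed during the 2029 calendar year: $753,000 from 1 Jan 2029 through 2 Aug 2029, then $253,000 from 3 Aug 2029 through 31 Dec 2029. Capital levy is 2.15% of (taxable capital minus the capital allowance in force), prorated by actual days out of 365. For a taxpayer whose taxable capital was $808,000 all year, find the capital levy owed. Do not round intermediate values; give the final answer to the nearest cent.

1 Jan – 2 Aug 2029: 214 days, exemption $753,000 → ($808,000 − $753,000) × 2.15% × 214/365 = $693.3014
3 Aug – 31 Dec 2029: 151 days, exemption $253,000 → ($808,000 − $253,000) × 2.15% × 151/365 = $4,936.4589
Total = $5,629.7603

$5,629.76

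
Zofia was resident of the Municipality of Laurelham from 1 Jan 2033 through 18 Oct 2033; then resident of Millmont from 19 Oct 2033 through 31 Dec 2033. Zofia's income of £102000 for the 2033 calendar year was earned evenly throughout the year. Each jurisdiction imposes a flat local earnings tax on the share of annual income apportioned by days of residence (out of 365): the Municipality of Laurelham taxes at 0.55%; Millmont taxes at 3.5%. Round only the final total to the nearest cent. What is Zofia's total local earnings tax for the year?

£1171.04

The Municipality of Laurelham, 1 Jan – 18 Oct 2033: 291 days → £102000 × 0.55% × 291/365 = £447.2630
Millmont, 19 Oct – 31 Dec 2033: 74 days → £102000 × 3.5% × 74/365 = £723.7808
Total = £1171.0438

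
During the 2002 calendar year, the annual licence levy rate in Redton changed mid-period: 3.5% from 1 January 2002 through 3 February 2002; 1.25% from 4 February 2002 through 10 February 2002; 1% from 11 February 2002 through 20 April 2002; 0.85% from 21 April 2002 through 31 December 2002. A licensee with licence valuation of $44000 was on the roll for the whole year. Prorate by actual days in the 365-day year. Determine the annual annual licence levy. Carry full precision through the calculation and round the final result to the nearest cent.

1 January – 3 February 2002: 34 days at 3.5% → $44000 × 3.5% × 34/365 = $143.4521
4 February – 10 February 2002: 7 days at 1.25% → $44000 × 1.25% × 7/365 = $10.5479
11 February – 20 April 2002: 69 days at 1% → $44000 × 1% × 69/365 = $83.1781
21 April – 31 December 2002: 255 days at 0.85% → $44000 × 0.85% × 255/365 = $261.2877
Total = $498.4658

$498.47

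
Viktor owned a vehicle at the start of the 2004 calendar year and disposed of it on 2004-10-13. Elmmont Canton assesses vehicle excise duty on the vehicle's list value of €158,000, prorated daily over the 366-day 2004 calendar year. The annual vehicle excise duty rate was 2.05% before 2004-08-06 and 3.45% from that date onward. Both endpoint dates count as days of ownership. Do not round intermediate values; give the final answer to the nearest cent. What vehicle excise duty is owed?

€2,956.89

2004-01-01 to 2004-08-05: 218 days at 2.05% → €158,000 × 2.05% × 218/366 = €1,929.2404
2004-08-06 to 2004-10-13: 69 days at 3.45% → €158,000 × 3.45% × 69/366 = €1,027.6475
Total = €2,956.8880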